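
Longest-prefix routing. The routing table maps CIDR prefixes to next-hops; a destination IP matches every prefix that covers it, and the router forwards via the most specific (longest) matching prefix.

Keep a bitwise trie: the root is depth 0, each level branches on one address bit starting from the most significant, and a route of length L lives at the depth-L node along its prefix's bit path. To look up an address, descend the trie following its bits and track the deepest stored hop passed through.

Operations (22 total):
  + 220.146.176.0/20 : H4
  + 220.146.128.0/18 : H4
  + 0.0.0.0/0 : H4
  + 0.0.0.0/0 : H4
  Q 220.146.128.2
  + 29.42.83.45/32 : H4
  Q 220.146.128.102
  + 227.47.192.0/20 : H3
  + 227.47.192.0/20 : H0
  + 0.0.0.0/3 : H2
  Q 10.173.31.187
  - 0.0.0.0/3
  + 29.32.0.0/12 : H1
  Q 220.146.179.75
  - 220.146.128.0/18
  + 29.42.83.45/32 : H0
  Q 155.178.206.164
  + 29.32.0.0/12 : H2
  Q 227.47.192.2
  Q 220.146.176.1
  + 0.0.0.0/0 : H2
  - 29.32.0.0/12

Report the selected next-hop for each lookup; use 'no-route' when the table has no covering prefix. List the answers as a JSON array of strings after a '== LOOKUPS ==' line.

Trace:
  add 220.146.176.0/20 -> H4 at depth 20
  add 220.146.128.0/18 -> H4 at depth 18
  add 0.0.0.0/0 -> H4 at depth 0
  add 0.0.0.0/0 -> H4 at depth 0
  lookup 220.146.128.2: bits 110111001001001010 walk d0:H4→d1:-→d2:-→d3:-→d4:-→d5:-→d6:-→d7:-→d8:-→d9:-→d10:-→d11:-→d12:-→d13:-→d14:-→d15:-→d16:-→d17:-→d18:H4 -> H4
  add 29.42.83.45/32 -> H4 at depth 32
  lookup 220.146.128.102: bits 110111001001001010 walk d0:H4→d1:-→d2:-→d3:-→d4:-→d5:-→d6:-→d7:-→d8:-→d9:-→d10:-→d11:-→d12:-→d13:-→d14:-→d15:-→d16:-→d17:-→d18:H4 -> H4
  add 227.47.192.0/20 -> H3 at depth 20
  add 227.47.192.0/20 -> H0 at depth 20
  add 0.0.0.0/3 -> H2 at depth 3
  lookup 10.173.31.187: bits 000 walk d0:H4→d1:-→d2:-→d3:H2 -> H2
  del 0.0.0.0/3 (clear depth 3)
  add 29.32.0.0/12 -> H1 at depth 12
  lookup 220.146.179.75: bits 11011100100100101011 walk d0:H4→d1:-→d2:-→d3:-→d4:-→d5:-→d6:-→d7:-→d8:-→d9:-→d10:-→d11:-→d12:-→d13:-→d14:-→d15:-→d16:-→d17:-→d18:H4→d19:-→d20:H4 -> H4
  del 220.146.128.0/18 (clear depth 18)
  add 29.42.83.45/32 -> H0 at depth 32
  lookup 155.178.206.164: bits 1 walk d0:H4→d1:- -> H4
  add 29.32.0.0/12 -> H2 at depth 12
  lookup 227.47.192.2: bits 11100011001011111100 walk d0:H4→d1:-→d2:-→d3:-→d4:-→d5:-→d6:-→d7:-→d8:-→d9:-→d10:-→d11:-→d12:-→d13:-→d14:-→d15:-→d16:-→d17:-→d18:-→d19:-→d20:H0 -> H0
  lookup 220.146.176.1: bits 11011100100100101011 walk d0:H4→d1:-→d2:-→d3:-→d4:-→d5:-→d6:-→d7:-→d8:-→d9:-→d10:-→d11:-→d12:-→d13:-→d14:-→d15:-→d16:-→d17:-→d18:-→d19:-→d20:H4 -> H4
  add 0.0.0.0/0 -> H2 at depth 0
  del 29.32.0.0/12 (clear depth 12)

== LOOKUPS ==
["H4","H4","H2","H4","H4","H0","H4"]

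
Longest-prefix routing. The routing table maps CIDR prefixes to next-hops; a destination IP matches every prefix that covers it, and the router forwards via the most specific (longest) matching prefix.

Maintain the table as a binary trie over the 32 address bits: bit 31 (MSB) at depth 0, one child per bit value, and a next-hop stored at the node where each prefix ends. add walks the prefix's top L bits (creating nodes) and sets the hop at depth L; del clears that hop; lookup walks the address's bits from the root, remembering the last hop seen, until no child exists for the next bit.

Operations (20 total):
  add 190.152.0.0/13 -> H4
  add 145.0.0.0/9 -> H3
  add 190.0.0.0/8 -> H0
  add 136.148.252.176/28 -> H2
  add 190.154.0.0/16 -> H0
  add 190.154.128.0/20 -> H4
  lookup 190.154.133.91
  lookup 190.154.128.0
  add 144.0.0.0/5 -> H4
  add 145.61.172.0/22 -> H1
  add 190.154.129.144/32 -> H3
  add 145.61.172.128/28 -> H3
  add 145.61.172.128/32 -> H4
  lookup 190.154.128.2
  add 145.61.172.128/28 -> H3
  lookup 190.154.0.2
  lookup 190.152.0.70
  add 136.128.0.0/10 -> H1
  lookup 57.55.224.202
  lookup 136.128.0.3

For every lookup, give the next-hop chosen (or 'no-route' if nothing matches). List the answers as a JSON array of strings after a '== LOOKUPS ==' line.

Trace:
  add 190.152.0.0/13 -> H4 at depth 13
  add 145.0.0.0/9 -> H3 at depth 9
  add 190.0.0.0/8 -> H0 at depth 8
  add 136.148.252.176/28 -> H2 at depth 28
  add 190.154.0.0/16 -> H0 at depth 16
  add 190.154.128.0/20 -> H4 at depth 20
  ? 190.154.133.91  path d0:-→d1:-→d2:-→d3:-→d4:-→d5:-→d6:-→d7:-→d8:H0→d9:-→d10:-→d11:-→d12:-→d13:H4→d14:-→d15:-→d16:H0→d17:-→d18:-→d19:-→d20:H4  best=H4
  ? 190.154.128.0  path d0:-→d1:-→d2:-→d3:-→d4:-→d5:-→d6:-→d7:-→d8:H0→d9:-→d10:-→d11:-→d12:-→d13:H4→d14:-→d15:-→d16:H0→d17:-→d18:-→d19:-→d20:H4  best=H4
  add 144.0.0.0/5 -> H4 at depth 5
  add 145.61.172.0/22 -> H1 at depth 22
  add 190.154.129.144/32 -> H3 at depth 32
  add 145.61.172.128/28 -> H3 at depth 28
  add 145.61.172.128/32 -> H4 at depth 32
  ? 190.154.128.2  path d0:-→d1:-→d2:-→d3:-→d4:-→d5:-→d6:-→d7:-→d8:H0→d9:-→d10:-→d11:-→d12:-→d13:H4→d14:-→d15:-→d16:H0→d17:-→d18:-→d19:-→d20:H4→d21:-→d22:-→d23:-  best=H4
  add 145.61.172.128/28 -> H3 at depth 28
  ? 190.154.0.2  path d0:-→d1:-→d2:-→d3:-→d4:-→d5:-→d6:-→d7:-→d8:H0→d9:-→d10:-→d11:-→d12:-→d13:H4→d14:-→d15:-→d16:H0  best=H0
  ? 190.152.0.70  path d0:-→d1:-→d2:-→d3:-→d4:-→d5:-→d6:-→d7:-→d8:H0→d9:-→d10:-→d11:-→d12:-→d13:H4→d14:-  best=H4
  add 136.128.0.0/10 -> H1 at depth 10
  ? 57.55.224.202  path d0:-  best=no-route
  ? 136.128.0.3  path d0:-→d1:-→d2:-→d3:-→d4:-→d5:-→d6:-→d7:-→d8:-→d9:-→d10:H1→d11:-  best=H1

== LOOKUPS ==
["H4","H4","H4","H0","H4","no-route","H1"]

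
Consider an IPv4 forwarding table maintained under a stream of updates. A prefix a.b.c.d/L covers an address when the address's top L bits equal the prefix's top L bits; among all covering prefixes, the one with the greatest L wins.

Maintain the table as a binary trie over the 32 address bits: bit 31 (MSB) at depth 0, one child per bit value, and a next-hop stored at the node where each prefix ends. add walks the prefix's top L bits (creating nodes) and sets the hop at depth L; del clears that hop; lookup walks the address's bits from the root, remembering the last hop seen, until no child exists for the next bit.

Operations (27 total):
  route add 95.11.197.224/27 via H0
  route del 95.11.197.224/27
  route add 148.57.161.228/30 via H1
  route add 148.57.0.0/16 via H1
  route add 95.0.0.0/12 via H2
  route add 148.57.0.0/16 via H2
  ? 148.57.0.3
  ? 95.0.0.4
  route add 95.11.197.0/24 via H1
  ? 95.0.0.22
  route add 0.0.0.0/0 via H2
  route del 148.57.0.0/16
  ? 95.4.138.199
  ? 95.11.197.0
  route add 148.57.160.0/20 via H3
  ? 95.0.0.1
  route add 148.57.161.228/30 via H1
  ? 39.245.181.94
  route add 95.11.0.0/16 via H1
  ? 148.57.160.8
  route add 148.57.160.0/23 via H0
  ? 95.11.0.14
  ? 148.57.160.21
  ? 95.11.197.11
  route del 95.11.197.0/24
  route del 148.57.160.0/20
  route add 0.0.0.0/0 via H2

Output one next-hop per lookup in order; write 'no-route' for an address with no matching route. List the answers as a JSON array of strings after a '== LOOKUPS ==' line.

Apply in order:
  add 95.11.197.224/27 -> H0 at depth 27
  - 95.11.197.224/27 clear@27
  add 148.57.161.228/30 -> H1 at depth 30
  add 148.57.0.0/16 -> H1 at depth 16
  add 95.0.0.0/12 -> H2 at depth 12
  add 148.57.0.0/16 -> H2 at depth 16
  lookup 148.57.0.3: bits 1001010000111001 walk d0:-→d1:-→d2:-→d3:-→d4:-→d5:-→d6:-→d7:-→d8:-→d9:-→d10:-→d11:-→d12:-→d13:-→d14:-→d15:-→d16:H2 -> H2
  lookup 95.0.0.4: bits 010111110000 walk d0:-→d1:-→d2:-→d3:-→d4:-→d5:-→d6:-→d7:-→d8:-→d9:-→d10:-→d11:-→d12:H2 -> H2
  add 95.11.197.0/24 -> H1 at depth 24
  lookup 95.0.0.22: bits 010111110000 walk d0:-→d1:-→d2:-→d3:-→d4:-→d5:-→d6:-→d7:-→d8:-→d9:-→d10:-→d11:-→d12:H2 -> H2
  add 0.0.0.0/0 -> H2 at depth 0
  - 148.57.0.0/16 clear@16
  lookup 95.4.138.199: bits 010111110000 walk d0:H2→d1:-→d2:-→d3:-→d4:-→d5:-→d6:-→d7:-→d8:-→d9:-→d10:-→d11:-→d12:H2 -> H2
  lookup 95.11.197.0: bits 010111110000101111000101 walk d0:H2→d1:-→d2:-→d3:-→d4:-→d5:-→d6:-→d7:-→d8:-→d9:-→d10:-→d11:-→d12:H2→d13:-→d14:-→d15:-→d16:-→d17:-→d18:-→d19:-→d20:-→d21:-→d22:-→d23:-→d24:H1 -> H1
  add 148.57.160.0/20 -> H3 at depth 20
  lookup 95.0.0.1: bits 010111110000 walk d0:H2→d1:-→d2:-→d3:-→d4:-→d5:-→d6:-→d7:-→d8:-→d9:-→d10:-→d11:-→d12:H2 -> H2
  add 148.57.161.228/30 -> H1 at depth 30
  lookup 39.245.181.94: bits 0 walk d0:H2→d1:- -> H2
  add 95.11.0.0/16 -> H1 at depth 16
  lookup 148.57.160.8: bits 10010100001110011010000 walk d0:H2→d1:-→d2:-→d3:-→d4:-→d5:-→d6:-→d7:-→d8:-→d9:-→d10:-→d11:-→d12:-→d13:-→d14:-→d15:-→d16:-→d17:-→d18:-→d19:-→d20:H3→d21:-→d22:-→d23:- -> H3
  add 148.57.160.0/23 -> H0 at depth 23
  lookup 95.11.0.14: bits 0101111100001011 walk d0:H2→d1:-→d2:-→d3:-→d4:-→d5:-→d6:-→d7:-→d8:-→d9:-→d10:-→d11:-→d12:H2→d13:-→d14:-→d15:-→d16:H1 -> H1
  lookup 148.57.160.21: bits 10010100001110011010000 walk d0:H2→d1:-→d2:-→d3:-→d4:-→d5:-→d6:-→d7:-→d8:-→d9:-→d10:-→d11:-→d12:-→d13:-→d14:-→d15:-→d16:-→d17:-→d18:-→d19:-→d20:H3→d21:-→d22:-→d23:H0 -> H0
  lookup 95.11.197.11: bits 010111110000101111000101 walk d0:H2→d1:-→d2:-→d3:-→d4:-→d5:-→d6:-→d7:-→d8:-→d9:-→d10:-→d11:-→d12:H2→d13:-→d14:-→d15:-→d16:H1→d17:-→d18:-→d19:-→d20:-→d21:-→d22:-→d23:-→d24:H1 -> H1
  - 95.11.197.0/24 clear@24
  - 148.57.160.0/20 clear@20
  add 0.0.0.0/0 -> H2 at depth 0

== LOOKUPS ==
["H2","H2","H2","H2","H1","H2","H2","H3","H1","H0","H1"]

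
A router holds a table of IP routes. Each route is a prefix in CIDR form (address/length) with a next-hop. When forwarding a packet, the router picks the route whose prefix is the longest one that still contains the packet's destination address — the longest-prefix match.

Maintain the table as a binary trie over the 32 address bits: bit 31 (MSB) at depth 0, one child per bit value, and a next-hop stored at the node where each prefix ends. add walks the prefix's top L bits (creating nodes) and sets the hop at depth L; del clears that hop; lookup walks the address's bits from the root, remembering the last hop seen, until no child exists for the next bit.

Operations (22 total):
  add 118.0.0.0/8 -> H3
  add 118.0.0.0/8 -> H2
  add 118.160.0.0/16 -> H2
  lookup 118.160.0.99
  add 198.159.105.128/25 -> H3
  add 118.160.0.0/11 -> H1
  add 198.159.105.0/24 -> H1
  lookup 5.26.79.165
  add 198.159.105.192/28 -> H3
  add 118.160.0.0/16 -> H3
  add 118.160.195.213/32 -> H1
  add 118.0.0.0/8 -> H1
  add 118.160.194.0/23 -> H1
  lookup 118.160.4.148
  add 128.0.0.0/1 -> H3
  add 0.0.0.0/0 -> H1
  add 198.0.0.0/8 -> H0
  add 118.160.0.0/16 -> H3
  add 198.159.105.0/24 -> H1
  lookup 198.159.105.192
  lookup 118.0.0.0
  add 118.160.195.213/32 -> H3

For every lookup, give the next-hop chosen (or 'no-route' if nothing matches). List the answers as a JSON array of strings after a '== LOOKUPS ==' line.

Apply in order:
  add 118.0.0.0/8 -> H3 at depth 8
  add 118.0.0.0/8 -> H2 at depth 8
  add 118.160.0.0/16 -> H2 at depth 16
  lookup 118.160.0.99: bits 0111011010100000 walk d0:-→d1:-→d2:-→d3:-→d4:-→d5:-→d6:-→d7:-→d8:H2→d9:-→d10:-→d11:-→d12:-→d13:-→d14:-→d15:-→d16:H2 -> H2
  add 198.159.105.128/25 -> H3 at depth 25
  add 118.160.0.0/11 -> H1 at depth 11
  add 198.159.105.0/24 -> H1 at depth 24
  lookup 5.26.79.165: bits 0 walk d0:-→d1:- -> no-route
  add 198.159.105.192/28 -> H3 at depth 28
  add 118.160.0.0/16 -> H3 at depth 16
  add 118.160.195.213/32 -> H1 at depth 32
  add 118.0.0.0/8 -> H1 at depth 8
  add 118.160.194.0/23 -> H1 at depth 23
  lookup 118.160.4.148: bits 0111011010100000 walk d0:-→d1:-→d2:-→d3:-→d4:-→d5:-→d6:-→d7:-→d8:H1→d9:-→d10:-→d11:H1→d12:-→d13:-→d14:-→d15:-→d16:H3 -> H3
  add 128.0.0.0/1 -> H3 at depth 1
  add 0.0.0.0/0 -> H1 at depth 0
  add 198.0.0.0/8 -> H0 at depth 8
  add 118.160.0.0/16 -> H3 at depth 16
  add 198.159.105.0/24 -> H1 at depth 24
  lookup 198.159.105.192: bits 1100011010011111011010011100 walk d0:H1→d1:H3→d2:-→d3:-→d4:-→d5:-→d6:-→d7:-→d8:H0→d9:-→d10:-→d11:-→d12:-→d13:-→d14:-→d15:-→d16:-→d17:-→d18:-→d19:-→d20:-→d21:-→d22:-→d23:-→d24:H1→d25:H3→d26:-→d27:-→d28:H3 -> H3
  lookup 118.0.0.0: bits 01110110 walk d0:H1→d1:-→d2:-→d3:-→d4:-→d5:-→d6:-→d7:-→d8:H1 -> H1
  add 118.160.195.213/32 -> H3 at depth 32

== LOOKUPS ==
["H2","no-route","H3","H3","H1"]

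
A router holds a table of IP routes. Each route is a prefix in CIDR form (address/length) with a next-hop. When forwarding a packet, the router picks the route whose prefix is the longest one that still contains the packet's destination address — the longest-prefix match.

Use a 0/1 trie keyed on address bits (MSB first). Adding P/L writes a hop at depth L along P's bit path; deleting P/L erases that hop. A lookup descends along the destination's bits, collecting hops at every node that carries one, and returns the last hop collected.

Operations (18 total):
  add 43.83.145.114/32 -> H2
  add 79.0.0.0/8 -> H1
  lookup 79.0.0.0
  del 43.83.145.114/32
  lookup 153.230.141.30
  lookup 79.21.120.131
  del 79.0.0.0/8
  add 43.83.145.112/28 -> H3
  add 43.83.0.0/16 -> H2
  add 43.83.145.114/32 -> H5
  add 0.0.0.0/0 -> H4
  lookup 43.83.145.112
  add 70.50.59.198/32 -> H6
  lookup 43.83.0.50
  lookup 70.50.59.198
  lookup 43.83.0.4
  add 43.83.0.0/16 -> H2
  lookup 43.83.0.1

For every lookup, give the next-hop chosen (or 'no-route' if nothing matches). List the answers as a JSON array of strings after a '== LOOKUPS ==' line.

Trace:
  + 43.83.145.114/32 (H2) depth=32
  + 79.0.0.0/8 (H1) depth=8
  Q 79.0.0.0: descend 01001111 ; hops seen [H1] ; pick H1
  - 43.83.145.114/32 clear@32
  Q 153.230.141.30: descend ε ; hops seen [∅] ; pick no-route
  Q 79.21.120.131: descend 01001111 ; hops seen [H1] ; pick H1
  - 79.0.0.0/8 clear@8
  + 43.83.145.112/28 (H3) depth=28
  + 43.83.0.0/16 (H2) depth=16
  + 43.83.145.114/32 (H5) depth=32
  + 0.0.0.0/0 (H4) depth=0
  Q 43.83.145.112: descend 001010110101001110010001011100 ; hops seen [H4,H2,H3] ; pick H3
  + 70.50.59.198/32 (H6) depth=32
  Q 43.83.0.50: descend 0010101101010011 ; hops seen [H4,H2] ; pick H2
  Q 70.50.59.198: descend 01000110001100100011101111000110 ; hops seen [H4,H6] ; pick H6
  Q 43.83.0.4: descend 0010101101010011 ; hops seen [H4,H2] ; pick H2
  + 43.83.0.0/16 (H2) depth=16
  Q 43.83.0.1: descend 0010101101010011 ; hops seen [H4,H2] ; pick H2

== LOOKUPS ==
["H1","no-route","H1","H3","H2","H6","H2","H2"]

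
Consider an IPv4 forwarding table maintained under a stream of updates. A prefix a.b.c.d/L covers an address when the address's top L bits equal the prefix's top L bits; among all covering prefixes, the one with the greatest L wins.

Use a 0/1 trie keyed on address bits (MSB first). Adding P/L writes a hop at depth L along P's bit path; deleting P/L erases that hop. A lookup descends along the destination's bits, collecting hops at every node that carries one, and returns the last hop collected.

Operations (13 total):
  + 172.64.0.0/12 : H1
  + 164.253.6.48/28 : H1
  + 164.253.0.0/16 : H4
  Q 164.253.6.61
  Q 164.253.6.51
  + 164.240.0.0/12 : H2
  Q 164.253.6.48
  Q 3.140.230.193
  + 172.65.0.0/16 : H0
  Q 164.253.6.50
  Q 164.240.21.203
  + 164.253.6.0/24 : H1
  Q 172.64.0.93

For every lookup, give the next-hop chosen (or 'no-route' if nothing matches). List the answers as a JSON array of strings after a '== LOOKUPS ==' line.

Trace:
  add 172.64.0.0/12 -> H1 at depth 12
  add 164.253.6.48/28 -> H1 at depth 28
  add 164.253.0.0/16 -> H4 at depth 16
  ? 164.253.6.61  path d0:-→d1:-→d2:-→d3:-→d4:-→d5:-→d6:-→d7:-→d8:-→d9:-→d10:-→d11:-→d12:-→d13:-→d14:-→d15:-→d16:H4→d17:-→d18:-→d19:-→d20:-→d21:-→d22:-→d23:-→d24:-→d25:-→d26:-→d27:-→d28:H1  best=H1
  ? 164.253.6.51  path d0:-→d1:-→d2:-→d3:-→d4:-→d5:-→d6:-→d7:-→d8:-→d9:-→d10:-→d11:-→d12:-→d13:-→d14:-→d15:-→d16:H4→d17:-→d18:-→d19:-→d20:-→d21:-→d22:-→d23:-→d24:-→d25:-→d26:-→d27:-→d28:H1  best=H1
  add 164.240.0.0/12 -> H2 at depth 12
  ? 164.253.6.48  path d0:-→d1:-→d2:-→d3:-→d4:-→d5:-→d6:-→d7:-→d8:-→d9:-→d10:-→d11:-→d12:H2→d13:-→d14:-→d15:-→d16:H4→d17:-→d18:-→d19:-→d20:-→d21:-→d22:-→d23:-→d24:-→d25:-→d26:-→d27:-→d28:H1  best=H1
  ? 3.140.230.193  path d0:-  best=no-route
  add 172.65.0.0/16 -> H0 at depth 16
  ? 164.253.6.50  path d0:-→d1:-→d2:-→d3:-→d4:-→d5:-→d6:-→d7:-→d8:-→d9:-→d10:-→d11:-→d12:H2→d13:-→d14:-→d15:-→d16:H4→d17:-→d18:-→d19:-→d20:-→d21:-→d22:-→d23:-→d24:-→d25:-→d26:-→d27:-→d28:H1  best=H1
  ? 164.240.21.203  path d0:-→d1:-→d2:-→d3:-→d4:-→d5:-→d6:-→d7:-→d8:-→d9:-→d10:-→d11:-→d12:H2  best=H2
  add 164.253.6.0/24 -> H1 at depth 24
  ? 172.64.0.93  path d0:-→d1:-→d2:-→d3:-→d4:-→d5:-→d6:-→d7:-→d8:-→d9:-→d10:-→d11:-→d12:H1→d13:-→d14:-→d15:-  best=H1

== LOOKUPS ==
["H1","H1","H1","no-route","H1","H2","H1"]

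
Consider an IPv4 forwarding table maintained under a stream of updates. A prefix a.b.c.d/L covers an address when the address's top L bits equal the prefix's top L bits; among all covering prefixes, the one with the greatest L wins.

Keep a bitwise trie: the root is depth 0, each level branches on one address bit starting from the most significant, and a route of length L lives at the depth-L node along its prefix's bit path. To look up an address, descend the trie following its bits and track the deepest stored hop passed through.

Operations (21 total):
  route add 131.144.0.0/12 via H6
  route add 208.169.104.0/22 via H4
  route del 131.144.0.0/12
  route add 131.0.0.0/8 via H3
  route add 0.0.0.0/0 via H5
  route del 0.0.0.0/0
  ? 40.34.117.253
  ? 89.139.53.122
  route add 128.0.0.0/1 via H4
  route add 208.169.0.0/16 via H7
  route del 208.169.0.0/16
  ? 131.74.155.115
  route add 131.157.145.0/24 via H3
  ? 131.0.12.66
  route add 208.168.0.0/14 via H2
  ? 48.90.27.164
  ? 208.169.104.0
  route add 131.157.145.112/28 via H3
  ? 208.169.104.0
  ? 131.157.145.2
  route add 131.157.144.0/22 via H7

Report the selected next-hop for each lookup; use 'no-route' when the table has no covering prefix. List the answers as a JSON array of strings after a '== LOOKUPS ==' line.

Apply in order:
  + 131.144.0.0/12 (H6) depth=12
  + 208.169.104.0/22 (H4) depth=22
  del 131.144.0.0/12 (clear depth 12)
  + 131.0.0.0/8 (H3) depth=8
  + 0.0.0.0/0 (H5) depth=0
  del 0.0.0.0/0 (clear depth 0)
  ? 40.34.117.253  path d0:-  best=no-route
  ? 89.139.53.122  path d0:-  best=no-route
  + 128.0.0.0/1 (H4) depth=1
  + 208.169.0.0/16 (H7) depth=16
  del 208.169.0.0/16 (clear depth 16)
  ? 131.74.155.115  path d0:-→d1:H4→d2:-→d3:-→d4:-→d5:-→d6:-→d7:-→d8:H3  best=H3
  + 131.157.145.0/24 (H3) depth=24
  ? 131.0.12.66  path d0:-→d1:H4→d2:-→d3:-→d4:-→d5:-→d6:-→d7:-→d8:H3  best=H3
  + 208.168.0.0/14 (H2) depth=14
  ? 48.90.27.164  path d0:-  best=no-route
  ? 208.169.104.0  path d0:-→d1:H4→d2:-→d3:-→d4:-→d5:-→d6:-→d7:-→d8:-→d9:-→d10:-→d11:-→d12:-→d13:-→d14:H2→d15:-→d16:-→d17:-→d18:-→d19:-→d20:-→d21:-→d22:H4  best=H4
  + 131.157.145.112/28 (H3) depth=28
  ? 208.169.104.0  path d0:-→d1:H4→d2:-→d3:-→d4:-→d5:-→d6:-→d7:-→d8:-→d9:-→d10:-→d11:-→d12:-→d13:-→d14:H2→d15:-→d16:-→d17:-→d18:-→d19:-→d20:-→d21:-→d22:H4  best=H4
  ? 131.157.145.2  path d0:-→d1:H4→d2:-→d3:-→d4:-→d5:-→d6:-→d7:-→d8:H3→d9:-→d10:-→d11:-→d12:-→d13:-→d14:-→d15:-→d16:-→d17:-→d18:-→d19:-→d20:-→d21:-→d22:-→d23:-→d24:H3→d25:-  best=H3
  + 131.157.144.0/22 (H7) depth=22

== LOOKUPS ==
["no-route","no-route","H3","H3","no-route","H4","H4","H3"]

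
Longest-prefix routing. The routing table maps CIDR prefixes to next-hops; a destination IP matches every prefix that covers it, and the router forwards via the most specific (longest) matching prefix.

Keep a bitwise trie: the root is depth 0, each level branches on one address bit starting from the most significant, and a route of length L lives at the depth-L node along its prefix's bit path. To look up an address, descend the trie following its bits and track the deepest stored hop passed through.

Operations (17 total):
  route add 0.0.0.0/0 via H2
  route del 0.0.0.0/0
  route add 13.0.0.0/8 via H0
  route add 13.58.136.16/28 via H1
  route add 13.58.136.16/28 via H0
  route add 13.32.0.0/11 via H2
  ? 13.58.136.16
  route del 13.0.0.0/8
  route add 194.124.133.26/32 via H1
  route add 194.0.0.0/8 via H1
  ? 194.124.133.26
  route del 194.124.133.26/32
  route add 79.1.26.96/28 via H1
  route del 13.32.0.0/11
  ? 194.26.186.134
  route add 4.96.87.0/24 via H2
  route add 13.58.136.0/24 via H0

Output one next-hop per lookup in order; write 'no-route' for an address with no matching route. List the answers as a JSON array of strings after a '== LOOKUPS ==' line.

Apply in order:
  add 0.0.0.0/0 -> H2 at depth 0
  - 0.0.0.0/0 clear@0
  add 13.0.0.0/8 -> H0 at depth 8
  add 13.58.136.16/28 -> H1 at depth 28
  add 13.58.136.16/28 -> H0 at depth 28
  add 13.32.0.0/11 -> H2 at depth 11
  Q 13.58.136.16: descend 0000110100111010100010000001 ; hops seen [H0,H2,H0] ; pick H0
  - 13.0.0.0/8 clear@8
  add 194.124.133.26/32 -> H1 at depth 32
  add 194.0.0.0/8 -> H1 at depth 8
  Q 194.124.133.26: descend 11000010011111001000010100011010 ; hops seen [H1,H1] ; pick H1
  - 194.124.133.26/32 clear@32
  add 79.1.26.96/28 -> H1 at depth 28
  - 13.32.0.0/11 clear@11
  Q 194.26.186.134: descend 110000100 ; hops seen [H1] ; pick H1
  add 4.96.87.0/24 -> H2 at depth 24
  add 13.58.136.0/24 -> H0 at depth 24

== LOOKUPS ==
["H0","H1","H1"]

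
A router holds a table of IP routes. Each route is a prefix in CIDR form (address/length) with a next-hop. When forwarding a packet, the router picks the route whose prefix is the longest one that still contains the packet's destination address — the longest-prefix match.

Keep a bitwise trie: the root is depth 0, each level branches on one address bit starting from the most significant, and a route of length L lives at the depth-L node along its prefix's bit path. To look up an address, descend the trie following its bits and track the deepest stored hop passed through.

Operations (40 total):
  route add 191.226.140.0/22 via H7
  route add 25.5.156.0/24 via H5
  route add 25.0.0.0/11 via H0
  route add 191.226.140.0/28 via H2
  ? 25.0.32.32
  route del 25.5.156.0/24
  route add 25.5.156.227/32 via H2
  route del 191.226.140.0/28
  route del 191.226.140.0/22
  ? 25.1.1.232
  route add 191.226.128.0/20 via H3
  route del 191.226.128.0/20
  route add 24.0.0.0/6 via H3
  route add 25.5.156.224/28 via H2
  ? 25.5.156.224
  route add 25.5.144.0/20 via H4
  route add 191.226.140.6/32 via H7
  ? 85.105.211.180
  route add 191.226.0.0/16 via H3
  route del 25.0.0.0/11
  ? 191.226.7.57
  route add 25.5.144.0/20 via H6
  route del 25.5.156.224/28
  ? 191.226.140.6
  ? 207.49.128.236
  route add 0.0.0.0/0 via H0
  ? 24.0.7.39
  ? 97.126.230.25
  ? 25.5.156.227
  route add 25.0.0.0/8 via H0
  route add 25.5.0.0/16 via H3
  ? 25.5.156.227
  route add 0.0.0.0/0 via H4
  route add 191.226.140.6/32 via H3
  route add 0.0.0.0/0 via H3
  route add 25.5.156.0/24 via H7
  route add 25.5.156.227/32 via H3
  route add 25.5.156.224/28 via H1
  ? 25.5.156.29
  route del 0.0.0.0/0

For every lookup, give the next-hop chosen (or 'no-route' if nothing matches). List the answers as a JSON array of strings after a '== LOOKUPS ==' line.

Apply in order:
  add 191.226.140.0/22 -> H7 at depth 22
  add 25.5.156.0/24 -> H5 at depth 24
  add 25.0.0.0/11 -> H0 at depth 11
  add 191.226.140.0/28 -> H2 at depth 28
  ? 25.0.32.32  path d0:-→d1:-→d2:-→d3:-→d4:-→d5:-→d6:-→d7:-→d8:-→d9:-→d10:-→d11:H0→d12:-→d13:-  best=H0
  del 25.5.156.0/24 (clear depth 24)
  add 25.5.156.227/32 -> H2 at depth 32
  del 191.226.140.0/28 (clear depth 28)
  del 191.226.140.0/22 (clear depth 22)
  ? 25.1.1.232  path d0:-→d1:-→d2:-→d3:-→d4:-→d5:-→d6:-→d7:-→d8:-→d9:-→d10:-→d11:H0→d12:-→d13:-  best=H0
  add 191.226.128.0/20 -> H3 at depth 20
  del 191.226.128.0/20 (clear depth 20)
  add 24.0.0.0/6 -> H3 at depth 6
  add 25.5.156.224/28 -> H2 at depth 28
  ? 25.5.156.224  path d0:-→d1:-→d2:-→d3:-→d4:-→d5:-→d6:H3→d7:-→d8:-→d9:-→d10:-→d11:H0→d12:-→d13:-→d14:-→d15:-→d16:-→d17:-→d18:-→d19:-→d20:-→d21:-→d22:-→d23:-→d24:-→d25:-→d26:-→d27:-→d28:H2→d29:-→d30:-  best=H2
  add 25.5.144.0/20 -> H4 at depth 20
  add 191.226.140.6/32 -> H7 at depth 32
  ? 85.105.211.180  path d0:-→d1:-  best=no-route
  add 191.226.0.0/16 -> H3 at depth 16
  del 25.0.0.0/11 (clear depth 11)
  ? 191.226.7.57  path d0:-→d1:-→d2:-→d3:-→d4:-→d5:-→d6:-→d7:-→d8:-→d9:-→d10:-→d11:-→d12:-→d13:-→d14:-→d15:-→d16:H3  best=H3
  add 25.5.144.0/20 -> H6 at depth 20
  del 25.5.156.224/28 (clear depth 28)
  ? 191.226.140.6  path d0:-→d1:-→d2:-→d3:-→d4:-→d5:-→d6:-→d7:-→d8:-→d9:-→d10:-→d11:-→d12:-→d13:-→d14:-→d15:-→d16:H3→d17:-→d18:-→d19:-→d20:-→d21:-→d22:-→d23:-→d24:-→d25:-→d26:-→d27:-→d28:-→d29:-→d30:-→d31:-→d32:H7  best=H7
  ? 207.49.128.236  path d0:-→d1:-  best=no-route
  add 0.0.0.0/0 -> H0 at depth 0
  ? 24.0.7.39  path d0:H0→d1:-→d2:-→d3:-→d4:-→d5:-→d6:H3→d7:-  best=H3
  ? 97.126.230.25  path d0:H0→d1:-  best=H0
  ? 25.5.156.227  path d0:H0→d1:-→d2:-→d3:-→d4:-→d5:-→d6:H3→d7:-→d8:-→d9:-→d10:-→d11:-→d12:-→d13:-→d14:-→d15:-→d16:-→d17:-→d18:-→d19:-→d20:H6→d21:-→d22:-→d23:-→d24:-→d25:-→d26:-→d27:-→d28:-→d29:-→d30:-→d31:-→d32:H2  best=H2
  add 25.0.0.0/8 -> H0 at depth 8
  add 25.5.0.0/16 -> H3 at depth 16
  ? 25.5.156.227  path d0:H0→d1:-→d2:-→d3:-→d4:-→d5:-→d6:H3→d7:-→d8:H0→d9:-→d10:-→d11:-→d12:-→d13:-→d14:-→d15:-→d16:H3→d17:-→d18:-→d19:-→d20:H6→d21:-→d22:-→d23:-→d24:-→d25:-→d26:-→d27:-→d28:-→d29:-→d30:-→d31:-→d32:H2  best=H2
  add 0.0.0.0/0 -> H4 at depth 0
  add 191.226.140.6/32 -> H3 at depth 32
  add 0.0.0.0/0 -> H3 at depth 0
  add 25.5.156.0/24 -> H7 at depth 24
  add 25.5.156.227/32 -> H3 at depth 32
  add 25.5.156.224/28 -> H1 at depth 28
  ? 25.5.156.29  path d0:H3→d1:-→d2:-→d3:-→d4:-→d5:-→d6:H3→d7:-→d8:H0→d9:-→d10:-→d11:-→d12:-→d13:-→d14:-→d15:-→d16:H3→d17:-→d18:-→d19:-→d20:H6→d21:-→d22:-→d23:-→d24:H7  best=H7
  del 0.0.0.0/0 (clear depth 0)

== LOOKUPS ==
["H0","H0","H2","no-route","H3","H7","no-route","H3","H0","H2","H2","H7"]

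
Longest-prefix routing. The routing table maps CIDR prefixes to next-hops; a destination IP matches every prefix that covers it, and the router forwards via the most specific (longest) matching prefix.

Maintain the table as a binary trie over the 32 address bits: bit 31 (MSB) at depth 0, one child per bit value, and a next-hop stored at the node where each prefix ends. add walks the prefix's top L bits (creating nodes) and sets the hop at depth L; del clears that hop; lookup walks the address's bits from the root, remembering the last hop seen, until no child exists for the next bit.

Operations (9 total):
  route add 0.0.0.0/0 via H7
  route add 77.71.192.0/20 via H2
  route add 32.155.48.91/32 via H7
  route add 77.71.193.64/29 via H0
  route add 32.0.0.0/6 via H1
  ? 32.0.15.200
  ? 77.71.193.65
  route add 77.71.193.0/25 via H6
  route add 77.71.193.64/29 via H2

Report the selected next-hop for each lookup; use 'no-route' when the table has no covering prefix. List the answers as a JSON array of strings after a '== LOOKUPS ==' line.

Trace:
  + 0.0.0.0/0 (H7) depth=0
  + 77.71.192.0/20 (H2) depth=20
  + 32.155.48.91/32 (H7) depth=32
  + 77.71.193.64/29 (H0) depth=29
  + 32.0.0.0/6 (H1) depth=6
  lookup 32.0.15.200: bits 00100000 walk d0:H7→d1:-→d2:-→d3:-→d4:-→d5:-→d6:H1→d7:-→d8:- -> H1
  lookup 77.71.193.65: bits 01001101010001111100000101000 walk d0:H7→d1:-→d2:-→d3:-→d4:-→d5:-→d6:-→d7:-→d8:-→d9:-→d10:-→d11:-→d12:-→d13:-→d14:-→d15:-→d16:-→d17:-→d18:-→d19:-→d20:H2→d21:-→d22:-→d23:-→d24:-→d25:-→d26:-→d27:-→d28:-→d29:H0 -> H0
  + 77.71.193.0/25 (H6) depth=25
  + 77.71.193.64/29 (H2) depth=29

== LOOKUPS ==
["H1","H0"]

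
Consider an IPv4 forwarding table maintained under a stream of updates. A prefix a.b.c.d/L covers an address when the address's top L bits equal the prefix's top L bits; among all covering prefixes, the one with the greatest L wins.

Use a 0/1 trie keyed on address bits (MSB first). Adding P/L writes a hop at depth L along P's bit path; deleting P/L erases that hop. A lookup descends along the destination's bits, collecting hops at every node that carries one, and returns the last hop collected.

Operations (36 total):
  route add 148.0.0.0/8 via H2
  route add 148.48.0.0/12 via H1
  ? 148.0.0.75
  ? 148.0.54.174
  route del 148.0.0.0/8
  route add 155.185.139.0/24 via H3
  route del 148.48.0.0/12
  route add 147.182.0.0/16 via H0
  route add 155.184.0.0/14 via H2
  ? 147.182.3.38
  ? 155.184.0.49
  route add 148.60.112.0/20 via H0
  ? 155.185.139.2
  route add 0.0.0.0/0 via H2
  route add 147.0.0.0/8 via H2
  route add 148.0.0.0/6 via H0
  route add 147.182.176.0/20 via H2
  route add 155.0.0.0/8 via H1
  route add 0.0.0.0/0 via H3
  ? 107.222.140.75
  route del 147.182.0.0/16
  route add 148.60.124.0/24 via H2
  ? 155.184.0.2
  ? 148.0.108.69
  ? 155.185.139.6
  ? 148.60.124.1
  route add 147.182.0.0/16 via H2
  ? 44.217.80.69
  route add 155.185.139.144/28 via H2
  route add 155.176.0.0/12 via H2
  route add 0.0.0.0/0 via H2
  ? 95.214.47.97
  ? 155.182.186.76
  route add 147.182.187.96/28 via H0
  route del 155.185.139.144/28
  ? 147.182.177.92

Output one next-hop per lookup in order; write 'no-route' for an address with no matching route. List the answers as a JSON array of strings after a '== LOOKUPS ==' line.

Trace:
  add 148.0.0.0/8 -> H2 at depth 8
  add 148.48.0.0/12 -> H1 at depth 12
  Q 148.0.0.75: descend 1001010000 ; hops seen [H2] ; pick H2
  Q 148.0.54.174: descend 1001010000 ; hops seen [H2] ; pick H2
  - 148.0.0.0/8 clear@8
  add 155.185.139.0/24 -> H3 at depth 24
  - 148.48.0.0/12 clear@12
  add 147.182.0.0/16 -> H0 at depth 16
  add 155.184.0.0/14 -> H2 at depth 14
  Q 147.182.3.38: descend 1001001110110110 ; hops seen [H0] ; pick H0
  Q 155.184.0.49: descend 100110111011100 ; hops seen [H2] ; pick H2
  add 148.60.112.0/20 -> H0 at depth 20
  Q 155.185.139.2: descend 100110111011100110001011 ; hops seen [H2,H3] ; pick H3
  add 0.0.0.0/0 -> H2 at depth 0
  add 147.0.0.0/8 -> H2 at depth 8
  add 148.0.0.0/6 -> H0 at depth 6
  add 147.182.176.0/20 -> H2 at depth 20
  add 155.0.0.0/8 -> H1 at depth 8
  add 0.0.0.0/0 -> H3 at depth 0
  Q 107.222.140.75: descend ε ; hops seen [H3] ; pick H3
  - 147.182.0.0/16 clear@16
  add 148.60.124.0/24 -> H2 at depth 24
  Q 155.184.0.2: descend 100110111011100 ; hops seen [H3,H1,H2] ; pick H2
  Q 148.0.108.69: descend 1001010000 ; hops seen [H3,H0] ; pick H0
  Q 155.185.139.6: descend 100110111011100110001011 ; hops seen [H3,H1,H2,H3] ; pick H3
  Q 148.60.124.1: descend 100101000011110001111100 ; hops seen [H3,H0,H0,H2] ; pick H2
  add 147.182.0.0/16 -> H2 at depth 16
  Q 44.217.80.69: descend ε ; hops seen [H3] ; pick H3
  add 155.185.139.144/28 -> H2 at depth 28
  add 155.176.0.0/12 -> H2 at depth 12
  add 0.0.0.0/0 -> H2 at depth 0
  Q 95.214.47.97: descend ε ; hops seen [H2] ; pick H2
  Q 155.182.186.76: descend 100110111011 ; hops seen [H2,H1,H2] ; pick H2
  add 147.182.187.96/28 -> H0 at depth 28
  - 155.185.139.144/28 clear@28
  Q 147.182.177.92: descend 10010011101101101011 ; hops seen [H2,H2,H2,H2] ; pick H2

== LOOKUPS ==
["H2","H2","H0","H2","H3","H3","H2","H0","H3","H2","H3","H2","H2","H2"]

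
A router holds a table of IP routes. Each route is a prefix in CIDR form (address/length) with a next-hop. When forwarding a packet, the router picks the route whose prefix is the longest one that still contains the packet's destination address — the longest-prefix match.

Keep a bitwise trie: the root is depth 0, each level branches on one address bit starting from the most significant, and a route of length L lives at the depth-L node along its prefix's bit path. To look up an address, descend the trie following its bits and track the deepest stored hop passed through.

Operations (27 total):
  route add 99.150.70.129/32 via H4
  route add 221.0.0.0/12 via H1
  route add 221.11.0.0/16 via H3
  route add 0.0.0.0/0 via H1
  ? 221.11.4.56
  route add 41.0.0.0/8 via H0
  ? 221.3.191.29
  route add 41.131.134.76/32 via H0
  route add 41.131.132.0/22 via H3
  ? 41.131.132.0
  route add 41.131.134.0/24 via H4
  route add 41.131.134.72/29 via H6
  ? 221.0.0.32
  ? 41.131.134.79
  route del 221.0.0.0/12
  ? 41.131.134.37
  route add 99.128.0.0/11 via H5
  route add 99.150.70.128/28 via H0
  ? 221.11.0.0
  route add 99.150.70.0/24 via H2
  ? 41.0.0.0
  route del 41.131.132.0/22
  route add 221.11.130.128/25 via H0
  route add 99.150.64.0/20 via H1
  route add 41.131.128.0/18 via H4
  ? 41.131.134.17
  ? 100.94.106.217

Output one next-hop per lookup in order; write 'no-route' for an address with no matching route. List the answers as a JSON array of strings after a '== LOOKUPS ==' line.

Apply in order:
  + 99.150.70.129/32 (H4) depth=32
  + 221.0.0.0/12 (H1) depth=12
  + 221.11.0.0/16 (H3) depth=16
  + 0.0.0.0/0 (H1) depth=0
  lookup 221.11.4.56: bits 1101110100001011 walk d0:H1→d1:-→d2:-→d3:-→d4:-→d5:-→d6:-→d7:-→d8:-→d9:-→d10:-→d11:-→d12:H1→d13:-→d14:-→d15:-→d16:H3 -> H3
  + 41.0.0.0/8 (H0) depth=8
  lookup 221.3.191.29: bits 110111010000 walk d0:H1→d1:-→d2:-→d3:-→d4:-→d5:-→d6:-→d7:-→d8:-→d9:-→d10:-→d11:-→d12:H1 -> H1
  + 41.131.134.76/32 (H0) depth=32
  + 41.131.132.0/22 (H3) depth=22
  lookup 41.131.132.0: bits 0010100110000011100001 walk d0:H1→d1:-→d2:-→d3:-→d4:-→d5:-→d6:-→d7:-→d8:H0→d9:-→d10:-→d11:-→d12:-→d13:-→d14:-→d15:-→d16:-→d17:-→d18:-→d19:-→d20:-→d21:-→d22:H3 -> H3
  + 41.131.134.0/24 (H4) depth=24
  + 41.131.134.72/29 (H6) depth=29
  lookup 221.0.0.32: bits 110111010000 walk d0:H1→d1:-→d2:-→d3:-→d4:-→d5:-→d6:-→d7:-→d8:-→d9:-→d10:-→d11:-→d12:H1 -> H1
  lookup 41.131.134.79: bits 001010011000001110000110010011 walk d0:H1→d1:-→d2:-→d3:-→d4:-→d5:-→d6:-→d7:-→d8:H0→d9:-→d10:-→d11:-→d12:-→d13:-→d14:-→d15:-→d16:-→d17:-→d18:-→d19:-→d20:-→d21:-→d22:H3→d23:-→d24:H4→d25:-→d26:-→d27:-→d28:-→d29:H6→d30:- -> H6
  - 221.0.0.0/12 clear@12
  lookup 41.131.134.37: bits 0010100110000011100001100 walk d0:H1→d1:-→d2:-→d3:-→d4:-→d5:-→d6:-→d7:-→d8:H0→d9:-→d10:-→d11:-→d12:-→d13:-→d14:-→d15:-→d16:-→d17:-→d18:-→d19:-→d20:-→d21:-→d22:H3→d23:-→d24:H4→d25:- -> H4
  + 99.128.0.0/11 (H5) depth=11
  + 99.150.70.128/28 (H0) depth=28
  lookup 221.11.0.0: bits 1101110100001011 walk d0:H1→d1:-→d2:-→d3:-→d4:-→d5:-→d6:-→d7:-→d8:-→d9:-→d10:-→d11:-→d12:-→d13:-→d14:-→d15:-→d16:H3 -> H3
  + 99.150.70.0/24 (H2) depth=24
  lookup 41.0.0.0: bits 00101001 walk d0:H1→d1:-→d2:-→d3:-→d4:-→d5:-→d6:-→d7:-→d8:H0 -> H0
  - 41.131.132.0/22 clear@22
  + 221.11.130.128/25 (H0) depth=25
  + 99.150.64.0/20 (H1) depth=20
  + 41.131.128.0/18 (H4) depth=18
  lookup 41.131.134.17: bits 0010100110000011100001100 walk d0:H1→d1:-→d2:-→d3:-→d4:-→d5:-→d6:-→d7:-→d8:H0→d9:-→d10:-→d11:-→d12:-→d13:-→d14:-→d15:-→d16:-→d17:-→d18:H4→d19:-→d20:-→d21:-→d22:-→d23:-→d24:H4→d25:- -> H4
  lookup 100.94.106.217: bits 01100 walk d0:H1→d1:-→d2:-→d3:-→d4:-→d5:- -> H1

== LOOKUPS ==
["H3","H1","H3","H1","H6","H4","H3","H0","H4","H1"]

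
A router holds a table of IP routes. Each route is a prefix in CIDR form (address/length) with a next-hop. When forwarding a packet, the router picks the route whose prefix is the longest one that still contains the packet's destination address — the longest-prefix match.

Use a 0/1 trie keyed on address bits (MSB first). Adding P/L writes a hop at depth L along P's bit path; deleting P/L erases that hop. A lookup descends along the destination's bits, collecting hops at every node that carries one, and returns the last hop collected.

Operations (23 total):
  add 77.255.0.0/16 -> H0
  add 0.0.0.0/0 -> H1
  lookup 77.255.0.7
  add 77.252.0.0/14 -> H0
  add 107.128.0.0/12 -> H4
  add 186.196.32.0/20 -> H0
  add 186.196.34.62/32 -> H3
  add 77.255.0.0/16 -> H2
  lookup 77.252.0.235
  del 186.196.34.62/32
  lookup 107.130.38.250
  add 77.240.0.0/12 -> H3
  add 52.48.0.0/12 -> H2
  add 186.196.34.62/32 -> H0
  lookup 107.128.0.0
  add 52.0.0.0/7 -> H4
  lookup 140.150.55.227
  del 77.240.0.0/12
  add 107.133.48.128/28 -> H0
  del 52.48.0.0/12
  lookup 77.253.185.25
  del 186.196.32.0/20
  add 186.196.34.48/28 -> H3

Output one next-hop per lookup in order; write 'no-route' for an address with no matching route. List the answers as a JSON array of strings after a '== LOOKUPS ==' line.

Trace:
  add 77.255.0.0/16 -> H0 at depth 16
  add 0.0.0.0/0 -> H1 at depth 0
  Q 77.255.0.7: descend 0100110111111111 ; hops seen [H1,H0] ; pick H0
  add 77.252.0.0/14 -> H0 at depth 14
  add 107.128.0.0/12 -> H4 at depth 12
  add 186.196.32.0/20 -> H0 at depth 20
  add 186.196.34.62/32 -> H3 at depth 32
  add 77.255.0.0/16 -> H2 at depth 16
  Q 77.252.0.235: descend 01001101111111 ; hops seen [H1,H0] ; pick H0
  - 186.196.34.62/32 clear@32
  Q 107.130.38.250: descend 011010111000 ; hops seen [H1,H4] ; pick H4
  add 77.240.0.0/12 -> H3 at depth 12
  add 52.48.0.0/12 -> H2 at depth 12
  add 186.196.34.62/32 -> H0 at depth 32
  Q 107.128.0.0: descend 011010111000 ; hops seen [H1,H4] ; pick H4
  add 52.0.0.0/7 -> H4 at depth 7
  Q 140.150.55.227: descend 10 ; hops seen [H1] ; pick H1
  - 77.240.0.0/12 clear@12
  add 107.133.48.128/28 -> H0 at depth 28
  - 52.48.0.0/12 clear@12
  Q 77.253.185.25: descend 01001101111111 ; hops seen [H1,H0] ; pick H0
  - 186.196.32.0/20 clear@20
  add 186.196.34.48/28 -> H3 at depth 28

== LOOKUPS ==
["H0","H0","H4","H4","H1","H0"]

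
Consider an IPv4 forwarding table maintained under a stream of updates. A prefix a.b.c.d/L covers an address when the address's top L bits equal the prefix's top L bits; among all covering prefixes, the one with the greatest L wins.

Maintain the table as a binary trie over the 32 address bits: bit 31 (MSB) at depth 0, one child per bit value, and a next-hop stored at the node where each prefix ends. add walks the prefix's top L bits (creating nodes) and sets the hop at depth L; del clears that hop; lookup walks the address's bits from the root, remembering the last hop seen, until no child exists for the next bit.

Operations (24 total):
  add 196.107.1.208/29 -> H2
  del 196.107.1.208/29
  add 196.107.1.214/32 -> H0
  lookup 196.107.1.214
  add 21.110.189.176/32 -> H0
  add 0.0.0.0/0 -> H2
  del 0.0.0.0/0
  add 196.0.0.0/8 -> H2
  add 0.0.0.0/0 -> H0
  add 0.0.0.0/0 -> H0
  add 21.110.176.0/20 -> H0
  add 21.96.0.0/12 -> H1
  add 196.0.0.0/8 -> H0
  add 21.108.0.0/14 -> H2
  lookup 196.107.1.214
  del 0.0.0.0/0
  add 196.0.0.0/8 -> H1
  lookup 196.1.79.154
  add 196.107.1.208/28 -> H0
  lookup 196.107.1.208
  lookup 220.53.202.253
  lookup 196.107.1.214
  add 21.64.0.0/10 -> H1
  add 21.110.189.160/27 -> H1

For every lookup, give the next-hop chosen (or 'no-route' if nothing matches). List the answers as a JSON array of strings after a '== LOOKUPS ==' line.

Trace:
  + 196.107.1.208/29 (H2) depth=29
  del 196.107.1.208/29 (clear depth 29)
  + 196.107.1.214/32 (H0) depth=32
  ? 196.107.1.214  path d0:-→d1:-→d2:-→d3:-→d4:-→d5:-→d6:-→d7:-→d8:-→d9:-→d10:-→d11:-→d12:-→d13:-→d14:-→d15:-→d16:-→d17:-→d18:-→d19:-→d20:-→d21:-→d22:-→d23:-→d24:-→d25:-→d26:-→d27:-→d28:-→d29:-→d30:-→d31:-→d32:H0  best=H0
  + 21.110.189.176/32 (H0) depth=32
  + 0.0.0.0/0 (H2) depth=0
  del 0.0.0.0/0 (clear depth 0)
  + 196.0.0.0/8 (H2) depth=8
  + 0.0.0.0/0 (H0) depth=0
  + 0.0.0.0/0 (H0) depth=0
  + 21.110.176.0/20 (H0) depth=20
  + 21.96.0.0/12 (H1) depth=12
  + 196.0.0.0/8 (H0) depth=8
  + 21.108.0.0/14 (H2) depth=14
  ? 196.107.1.214  path d0:H0→d1:-→d2:-→d3:-→d4:-→d5:-→d6:-→d7:-→d8:H0→d9:-→d10:-→d11:-→d12:-→d13:-→d14:-→d15:-→d16:-→d17:-→d18:-→d19:-→d20:-→d21:-→d22:-→d23:-→d24:-→d25:-→d26:-→d27:-→d28:-→d29:-→d30:-→d31:-→d32:H0  best=H0
  del 0.0.0.0/0 (clear depth 0)
  + 196.0.0.0/8 (H1) depth=8
  ? 196.1.79.154  path d0:-→d1:-→d2:-→d3:-→d4:-→d5:-→d6:-→d7:-→d8:H1→d9:-  best=H1
  + 196.107.1.208/28 (H0) depth=28
  ? 196.107.1.208  path d0:-→d1:-→d2:-→d3:-→d4:-→d5:-→d6:-→d7:-→d8:H1→d9:-→d10:-→d11:-→d12:-→d13:-→d14:-→d15:-→d16:-→d17:-→d18:-→d19:-→d20:-→d21:-→d22:-→d23:-→d24:-→d25:-→d26:-→d27:-→d28:H0→d29:-  best=H0
  ? 220.53.202.253  path d0:-→d1:-→d2:-→d3:-  best=no-route
  ? 196.107.1.214  path d0:-→d1:-→d2:-→d3:-→d4:-→d5:-→d6:-→d7:-→d8:H1→d9:-→d10:-→d11:-→d12:-→d13:-→d14:-→d15:-→d16:-→d17:-→d18:-→d19:-→d20:-→d21:-→d22:-→d23:-→d24:-→d25:-→d26:-→d27:-→d28:H0→d29:-→d30:-→d31:-→d32:H0  best=H0
  + 21.64.0.0/10 (H1) depth=10
  + 21.110.189.160/27 (H1) depth=27

== LOOKUPS ==
["H0","H0","H1","H0","no-route","H0"]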